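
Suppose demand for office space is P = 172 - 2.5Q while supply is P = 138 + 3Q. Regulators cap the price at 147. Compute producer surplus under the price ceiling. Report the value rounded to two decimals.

Free-market equilibrium: 172 - 2.5Q = 138 + 3Q gives Q* = 6.1818, P* = 156.5455.
At the ceiling price 147, quantity supplied is (147 - 138)/3 = 3; supply is the short side, so Q = 3 trades at P = 147.
PS is the triangle above supply below 147: (1/2)(3)(147 - 138) = 13.5.

13.50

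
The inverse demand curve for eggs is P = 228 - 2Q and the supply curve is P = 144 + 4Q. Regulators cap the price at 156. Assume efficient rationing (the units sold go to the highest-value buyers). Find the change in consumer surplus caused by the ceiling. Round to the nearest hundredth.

Free-market equilibrium: 228 - 2Q = 144 + 4Q gives Q* = 14, P* = 200.
At P = 156, sellers supply (156 - 144)/4 = 3 while buyers want more, so the quantity traded is 3 at price 156.
CS goes from (1/2)(14)(28) = 196 to 207 (computed as (228 - 156)(3) - (1/2)(2)(3)^2), a change of 11.

11.00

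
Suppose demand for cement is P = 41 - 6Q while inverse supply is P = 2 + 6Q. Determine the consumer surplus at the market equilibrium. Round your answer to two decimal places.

31.69

Equilibrium: 41 - 6Q = 2 + 6Q, so Q* = 3.25 and P* = 21.5.
Consumer surplus is the triangle under demand above P*: (1/2)(3.25)(41 - 21.5) = (1/2)(3.25)(19.5) = 31.6875.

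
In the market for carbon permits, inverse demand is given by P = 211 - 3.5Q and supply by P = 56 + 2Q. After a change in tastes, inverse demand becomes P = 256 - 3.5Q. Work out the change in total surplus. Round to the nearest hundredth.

Initial equilibrium: Q_0 = 28.1818, P_0 = 112.3636; CS_0 = (1/2)(28.1818)(98.6364) = 1389.876, PS_0 = (1/2)(28.1818)(56.3636) = 794.2149.
New equilibrium: 256 - 3.5Q = 56 + 2Q gives Q_1 = 36.3636, P_1 = 128.7273; CS_1 = 2314.0496, PS_1 = 1322.314.
Change in total surplus = (2314.0496 + 1322.314) - (1389.876 + 794.2149) = 1452.2727.

1452.27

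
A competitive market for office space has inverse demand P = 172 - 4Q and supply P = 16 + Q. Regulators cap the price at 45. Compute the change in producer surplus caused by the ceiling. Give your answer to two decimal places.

Free-market equilibrium: 172 - 4Q = 16 + Q gives Q* = 31.2, P* = 47.2.
At P = 45, sellers supply (45 - 16)/1 = 29 while buyers want more, so the quantity traded is 29 at price 45.
PS goes from (1/2)(31.2)(31.2) = 486.72 to 420.5 (computed as (45 - 16)(29) - (1/2)(1)(29)^2), a change of -66.22.

-66.22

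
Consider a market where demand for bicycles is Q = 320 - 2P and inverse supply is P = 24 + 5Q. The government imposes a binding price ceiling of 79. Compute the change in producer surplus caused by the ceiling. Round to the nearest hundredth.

Rewriting demand in inverse form: P = 160 - 0.5Q.
Free-market equilibrium: 160 - 0.5Q = 24 + 5Q gives Q* = 24.7273, P* = 147.6364.
At the ceiling price 79, quantity supplied is (79 - 24)/5 = 11; supply is the short side, so Q = 11 trades at P = 79.
PS goes from (1/2)(24.7273)(123.6364) = 1528.595 to 302.5 (computed as (79 - 24)(11) - (1/2)(5)(11)^2), a change of -1226.095.

-1226.10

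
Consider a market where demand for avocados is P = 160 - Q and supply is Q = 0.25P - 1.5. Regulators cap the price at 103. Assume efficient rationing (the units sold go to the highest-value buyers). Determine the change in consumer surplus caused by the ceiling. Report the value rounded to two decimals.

613.90

Rewriting supply in inverse form: P = 6 + 4Q.
Without the control, 160 - Q = 6 + 4Q so Q* = 30.8 and P* = 129.2.
At the ceiling price 103, quantity supplied is (103 - 6)/4 = 24.25; supply is the short side, so Q = 24.25 trades at P = 103.
CS goes from (1/2)(30.8)(30.8) = 474.32 to 1088.2188 (computed as (160 - 103)(24.25) - (1/2)(1)(24.25)^2), a change of 613.8987.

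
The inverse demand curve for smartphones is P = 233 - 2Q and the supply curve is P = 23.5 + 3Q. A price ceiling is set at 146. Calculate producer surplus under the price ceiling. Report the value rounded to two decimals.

2501.04

Free-market equilibrium: 233 - 2Q = 23.5 + 3Q gives Q* = 41.9, P* = 149.2.
At the ceiling price 146, quantity supplied is (146 - 23.5)/3 = 40.8333; supply is the short side, so Q = 40.8333 trades at P = 146.
PS is the triangle above supply below 146: (1/2)(40.8333)(146 - 23.5) = 2501.0417.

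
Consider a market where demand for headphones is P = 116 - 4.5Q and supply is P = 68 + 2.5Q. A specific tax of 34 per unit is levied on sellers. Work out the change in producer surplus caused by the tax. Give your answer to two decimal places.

Pre-tax equilibrium: 116 - 4.5Q = 68 + 2.5Q gives Q* = 6.8571, P* = 85.1429.
A tax on sellers shifts supply up by 34: 116 - 4.5Q = 68 + 2.5Q + 34, so Q_t = 2. Buyers pay P_b = 107; sellers receive P_s = P_b - 34 = 73.
PS falls from (1/2)(6.8571)(17.1429) = 58.7755 to (1/2)(2)(5) = 5, a change of -53.7755.

-53.78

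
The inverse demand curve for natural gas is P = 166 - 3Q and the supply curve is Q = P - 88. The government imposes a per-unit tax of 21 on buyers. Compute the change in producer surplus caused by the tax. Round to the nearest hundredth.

Rewriting supply in inverse form: P = 88 + Q.
Without the tax, 166 - 3Q = 88 + Q so Q* = 19.5 and P* = 107.5.
A tax on buyers shifts demand down by 21: (166 - 21) - 3Q = 88 + Q, so Q_t = 14.25. Buyers pay P_b = 123.25; sellers receive P_s = P_b - 21 = 102.25.
PS falls from (1/2)(19.5)(19.5) = 190.125 to (1/2)(14.25)(14.25) = 101.5312, a change of -88.5938.

-88.59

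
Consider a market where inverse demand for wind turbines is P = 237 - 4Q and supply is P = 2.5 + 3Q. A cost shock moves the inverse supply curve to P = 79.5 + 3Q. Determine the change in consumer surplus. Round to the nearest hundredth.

-1232.00

Initial equilibrium: Q_0 = 33.5, P_0 = 103; CS_0 = (1/2)(33.5)(134) = 2244.5, PS_0 = (1/2)(33.5)(100.5) = 1683.375.
New equilibrium: 237 - 4Q = 79.5 + 3Q gives Q_1 = 22.5, P_1 = 147; CS_1 = 1012.5, PS_1 = 759.375.
Change in consumer surplus = 1012.5 - 2244.5 = -1232.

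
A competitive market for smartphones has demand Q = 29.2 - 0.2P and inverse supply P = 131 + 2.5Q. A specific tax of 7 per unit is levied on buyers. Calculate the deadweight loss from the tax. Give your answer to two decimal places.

3.27

Rewriting demand in inverse form: P = 146 - 5Q.
Without the tax, 146 - 5Q = 131 + 2.5Q so Q* = 2 and P* = 136.
With the tax, buyers' net willingness to pay falls by 7: (146 - 7) - 5Q = 131 + 2.5Q, so Q_t = 1.0667. Buyers pay P_b = 140.6667; sellers receive P_s = P_b - 7 = 133.6667.
The welfare triangle lost has base Q* - Q_t = 0.9333 and height t = 7, so DWL = (1/2)(0.9333)(7) = 3.2667.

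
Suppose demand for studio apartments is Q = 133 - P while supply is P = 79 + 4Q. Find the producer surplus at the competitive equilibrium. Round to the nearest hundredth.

Rewriting demand in inverse form: P = 133 - Q.
Equilibrium: 133 - Q = 79 + 4Q, so Q* = 10.8 and P* = 122.2.
PS is the area between P* and the supply curve from 0 to Q*: (1/2)(10.8)(43.2) = 233.28.

233.28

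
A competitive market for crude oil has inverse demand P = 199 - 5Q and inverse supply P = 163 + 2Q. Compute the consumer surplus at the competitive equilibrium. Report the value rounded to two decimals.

66.12

Equilibrium: 199 - 5Q = 163 + 2Q, so Q* = 5.1429 and P* = 173.2857.
CS is the area between the demand curve and P* from 0 to Q*: (1/2)(5.1429)(25.7143) = 66.1224.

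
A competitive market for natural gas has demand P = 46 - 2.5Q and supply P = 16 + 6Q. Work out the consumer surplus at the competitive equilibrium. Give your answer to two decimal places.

Equilibrium: 46 - 2.5Q = 16 + 6Q, so Q* = 3.5294 and P* = 37.1765.
The demand choke price is 46, so CS = (1/2)(Q*)(46 - P*) = (1/2)(3.5294)(8.8235) = 15.5709.

15.57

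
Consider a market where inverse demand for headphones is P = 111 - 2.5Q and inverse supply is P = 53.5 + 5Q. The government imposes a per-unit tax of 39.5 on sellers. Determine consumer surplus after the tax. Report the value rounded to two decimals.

Pre-tax equilibrium: 111 - 2.5Q = 53.5 + 5Q gives Q* = 7.6667, P* = 91.8333.
With the tax, sellers need 39.5 more per unit: 111 - 2.5Q = 53.5 + 5Q + 39.5, so Q_t = 2.4. Buyers pay P_b = 105; sellers receive P_s = P_b - 39.5 = 65.5.
Consumer surplus is the triangle under demand above P_b: (1/2)(2.4)(111 - 105) = 7.2.

7.20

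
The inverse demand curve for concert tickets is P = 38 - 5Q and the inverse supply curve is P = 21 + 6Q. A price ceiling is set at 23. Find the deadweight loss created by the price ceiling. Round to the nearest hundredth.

8.08

Without the control, 38 - 5Q = 21 + 6Q so Q* = 1.5455 and P* = 30.2727.
At P = 23, sellers supply (23 - 21)/6 = 0.3333 while buyers want more, so the quantity traded is 0.3333 at price 23.
At Q = 0.3333 the demand price is 36.3333 and the supply price is 23. Deadweight loss is the triangle between the curves from 0.3333 to 1.5455: (1/2)(36.3333 - 23)(1.5455 - 0.3333) = 8.0808.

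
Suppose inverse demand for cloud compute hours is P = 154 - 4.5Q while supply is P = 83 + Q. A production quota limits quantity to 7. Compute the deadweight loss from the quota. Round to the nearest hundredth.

Without the quota, 154 - 4.5Q = 83 + Q gives Q* = 12.9091.
At Q = 7 the demand price is 154 - 4.5(7) = 122.5 and the supply price is 83 + (7) = 90.
DWL = (1/2)(gap between curves at 7) x (Q* - 7) = (1/2)(32.5)(5.9091) = 96.0227.

96.02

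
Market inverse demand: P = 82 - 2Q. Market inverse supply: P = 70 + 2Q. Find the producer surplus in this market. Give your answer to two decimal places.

9.00

Set 82 - 2Q = 70 + 2Q, which gives 12 = 4Q, so Q* = 3 and P* = 82 - 2(3) = 76.
The supply curve's price intercept is 70, so PS = (1/2)(Q*)(P* - 70) = (1/2)(3)(6) = 9.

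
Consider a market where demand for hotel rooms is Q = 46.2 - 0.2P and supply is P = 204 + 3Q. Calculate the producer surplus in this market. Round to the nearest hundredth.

17.09

Rewriting demand in inverse form: P = 231 - 5Q.
Setting demand equal to supply, 27 = 8Q, so Q* = 3.375 and P* = 214.125.
Producer surplus is the triangle above supply below P*: (1/2)(3.375)(214.125 - 204) = (1/2)(3.375)(10.125) = 17.0859.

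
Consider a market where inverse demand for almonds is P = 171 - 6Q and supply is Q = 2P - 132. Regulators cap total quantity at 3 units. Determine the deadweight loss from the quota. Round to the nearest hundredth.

562.33

Rewriting supply in inverse form: P = 66 + 0.5Q.
Without the quota, 171 - 6Q = 66 + 0.5Q gives Q* = 16.1538.
At Q = 3 the demand price is 171 - 6(3) = 153 and the supply price is 66 + 0.5(3) = 67.5.
Deadweight loss is the triangle between the curves from 3 to 16.1538: (1/2)(153 - 67.5)(16.1538 - 3) = 562.3269.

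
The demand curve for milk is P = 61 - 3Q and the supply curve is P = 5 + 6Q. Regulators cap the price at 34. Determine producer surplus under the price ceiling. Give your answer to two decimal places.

70.08

Free-market equilibrium: 61 - 3Q = 5 + 6Q gives Q* = 6.2222, P* = 42.3333.
At the ceiling price 34, quantity supplied is (34 - 5)/6 = 4.8333; supply is the short side, so Q = 4.8333 trades at P = 34.
PS is the triangle above supply below 34: (1/2)(4.8333)(34 - 5) = 70.0833.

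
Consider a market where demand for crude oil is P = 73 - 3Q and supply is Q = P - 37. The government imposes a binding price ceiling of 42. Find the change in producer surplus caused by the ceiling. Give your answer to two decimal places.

Rewriting supply in inverse form: P = 37 + Q.
Without the control, 73 - 3Q = 37 + Q so Q* = 9 and P* = 46.
At P = 42, sellers supply (42 - 37)/1 = 5 while buyers want more, so the quantity traded is 5 at price 42.
PS goes from (1/2)(9)(9) = 40.5 to 12.5 (computed as (42 - 37)(5) - (1/2)(1)(5)^2), a change of -28.

-28.00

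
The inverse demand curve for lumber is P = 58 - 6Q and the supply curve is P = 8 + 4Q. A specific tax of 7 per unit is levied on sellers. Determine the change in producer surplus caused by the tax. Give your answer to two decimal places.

Pre-tax equilibrium: 58 - 6Q = 8 + 4Q gives Q* = 5, P* = 28.
A tax on sellers shifts supply up by 7: 58 - 6Q = 8 + 4Q + 7, so Q_t = 4.3. Buyers pay P_b = 32.2; sellers receive P_s = P_b - 7 = 25.2.
PS falls from (1/2)(5)(20) = 50 to (1/2)(4.3)(17.2) = 36.98, a change of -13.02.

-13.02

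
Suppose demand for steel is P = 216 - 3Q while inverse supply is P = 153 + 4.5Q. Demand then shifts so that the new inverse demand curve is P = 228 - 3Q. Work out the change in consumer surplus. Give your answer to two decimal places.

Initial equilibrium: Q_0 = 8.4, P_0 = 190.8; CS_0 = (1/2)(8.4)(25.2) = 105.84, PS_0 = (1/2)(8.4)(37.8) = 158.76.
New equilibrium: 228 - 3Q = 153 + 4.5Q gives Q_1 = 10, P_1 = 198; CS_1 = 150, PS_1 = 225.
Change in consumer surplus = 150 - 105.84 = 44.16.

44.16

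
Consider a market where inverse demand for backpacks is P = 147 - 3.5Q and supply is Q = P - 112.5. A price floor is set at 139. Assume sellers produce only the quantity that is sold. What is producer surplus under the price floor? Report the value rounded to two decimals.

Rewriting supply in inverse form: P = 112.5 + Q.
Free-market equilibrium: 147 - 3.5Q = 112.5 + Q gives Q* = 7.6667, P* = 120.1667.
At the floor price 139, quantity demanded is (147 - 139)/3.5 = 2.2857; demand is the short side, so Q = 2.2857 trades at P = 139.
The supply price at Q = 2.2857 is 114.7857. PS is the trapezoid between 139 and supply over [0, 2.2857]: (1/2)[(139 - 112.5) + (139 - 114.7857)](2.2857) = 57.9592.

57.96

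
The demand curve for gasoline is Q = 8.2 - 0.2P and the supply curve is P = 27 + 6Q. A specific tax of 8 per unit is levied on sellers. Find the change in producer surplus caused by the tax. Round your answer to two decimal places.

Rewriting demand in inverse form: P = 41 - 5Q.
Pre-tax equilibrium: 41 - 5Q = 27 + 6Q gives Q* = 1.2727, P* = 34.6364.
With the tax, sellers need 8 more per unit: 41 - 5Q = 27 + 6Q + 8, so Q_t = 0.5455. Buyers pay P_b = 38.2727; sellers receive P_s = P_b - 8 = 30.2727.
Producers lose the trapezoid between P_s and P* out to Q_t plus the triangle from Q_t to Q*: change in PS = 0.8926 - 4.8595 = -3.9669.

-3.97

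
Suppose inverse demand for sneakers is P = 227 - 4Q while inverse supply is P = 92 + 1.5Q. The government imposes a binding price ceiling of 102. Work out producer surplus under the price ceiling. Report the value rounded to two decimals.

Free-market equilibrium: 227 - 4Q = 92 + 1.5Q gives Q* = 24.5455, P* = 128.8182.
At P = 102, sellers supply (102 - 92)/1.5 = 6.6667 while buyers want more, so the quantity traded is 6.6667 at price 102.
PS is the triangle above supply below 102: (1/2)(6.6667)(102 - 92) = 33.3333.

33.33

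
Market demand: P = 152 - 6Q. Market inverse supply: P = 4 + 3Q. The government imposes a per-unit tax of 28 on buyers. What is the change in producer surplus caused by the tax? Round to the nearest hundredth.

Pre-tax equilibrium: 152 - 6Q = 4 + 3Q gives Q* = 16.4444, P* = 53.3333.
A tax on buyers shifts demand down by 28: (152 - 28) - 6Q = 4 + 3Q, so Q_t = 13.3333. Buyers pay P_b = 72; sellers receive P_s = P_b - 28 = 44.
Producers lose the trapezoid between P_s and P* out to Q_t plus the triangle from Q_t to Q*: change in PS = 266.6667 - 405.6296 = -138.963.

-138.96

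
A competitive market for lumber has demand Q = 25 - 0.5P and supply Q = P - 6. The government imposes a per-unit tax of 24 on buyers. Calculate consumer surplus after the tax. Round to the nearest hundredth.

44.44

Rewriting demand in inverse form: P = 50 - 2Q.
Rewriting supply in inverse form: P = 6 + Q.
Without the tax, 50 - 2Q = 6 + Q so Q* = 14.6667 and P* = 20.6667.
With the tax, buyers' net willingness to pay falls by 24: (50 - 24) - 2Q = 6 + Q, so Q_t = 6.6667. Buyers pay P_b = 36.6667; sellers receive P_s = P_b - 24 = 12.6667.
Consumer surplus is the triangle under demand above P_b: (1/2)(6.6667)(50 - 36.6667) = 44.4444.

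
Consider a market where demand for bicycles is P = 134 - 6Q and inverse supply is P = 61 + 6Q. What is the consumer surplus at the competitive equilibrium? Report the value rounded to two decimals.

Set 134 - 6Q = 61 + 6Q, which gives 73 = 12Q, so Q* = 6.0833 and P* = 134 - 6(6.0833) = 97.5.
Consumer surplus is the triangle under demand above P*: (1/2)(6.0833)(134 - 97.5) = (1/2)(6.0833)(36.5) = 111.0208.

111.02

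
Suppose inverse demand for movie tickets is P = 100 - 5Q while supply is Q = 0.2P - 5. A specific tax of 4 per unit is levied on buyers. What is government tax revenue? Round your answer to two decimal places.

28.40

Rewriting supply in inverse form: P = 25 + 5Q.
Without the tax, 100 - 5Q = 25 + 5Q so Q* = 7.5 and P* = 62.5.
A tax on buyers shifts demand down by 4: (100 - 4) - 5Q = 25 + 5Q, so Q_t = 7.1. Buyers pay P_b = 64.5; sellers receive P_s = P_b - 4 = 60.5.
Tax revenue = t x Q_t = 4 x 7.1 = 28.4.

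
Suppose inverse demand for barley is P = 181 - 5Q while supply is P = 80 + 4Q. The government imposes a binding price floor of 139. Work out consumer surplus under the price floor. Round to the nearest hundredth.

176.40

Without the control, 181 - 5Q = 80 + 4Q so Q* = 11.2222 and P* = 124.8889.
At P = 139, buyers demand (181 - 139)/5 = 8.4 while sellers would supply more, so the quantity traded is 8.4 at price 139.
CS is the triangle under demand above 139: (1/2)(8.4)(181 - 139) = 176.4.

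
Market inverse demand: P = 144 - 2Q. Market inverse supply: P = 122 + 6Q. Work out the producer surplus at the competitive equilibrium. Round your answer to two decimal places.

22.69

Set 144 - 2Q = 122 + 6Q, which gives 22 = 8Q, so Q* = 2.75 and P* = 144 - 2(2.75) = 138.5.
Producer surplus is the triangle above supply below P*: (1/2)(2.75)(138.5 - 122) = (1/2)(2.75)(16.5) = 22.6875.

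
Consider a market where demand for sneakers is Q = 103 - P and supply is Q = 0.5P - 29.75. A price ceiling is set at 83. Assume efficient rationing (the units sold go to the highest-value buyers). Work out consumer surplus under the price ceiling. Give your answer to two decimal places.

Rewriting demand in inverse form: P = 103 - Q.
Rewriting supply in inverse form: P = 59.5 + 2Q.
Without the control, 103 - Q = 59.5 + 2Q so Q* = 14.5 and P* = 88.5.
At the ceiling price 83, quantity supplied is (83 - 59.5)/2 = 11.75; supply is the short side, so Q = 11.75 trades at P = 83.
The demand price at Q = 11.75 is 91.25. CS is the trapezoid between demand and 83 over [0, 11.75]: (1/2)[(103 - 83) + (91.25 - 83)](11.75) = 165.9688.

165.97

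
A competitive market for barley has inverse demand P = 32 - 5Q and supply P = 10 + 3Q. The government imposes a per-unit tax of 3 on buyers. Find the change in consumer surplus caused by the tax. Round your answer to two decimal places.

-4.80

Without the tax, 32 - 5Q = 10 + 3Q so Q* = 2.75 and P* = 18.25.
A tax on buyers shifts demand down by 3: (32 - 3) - 5Q = 10 + 3Q, so Q_t = 2.375. Buyers pay P_b = 20.125; sellers receive P_s = P_b - 3 = 17.125.
CS falls from (1/2)(2.75)(13.75) = 18.9062 to (1/2)(2.375)(11.875) = 14.1016, a change of -4.8047.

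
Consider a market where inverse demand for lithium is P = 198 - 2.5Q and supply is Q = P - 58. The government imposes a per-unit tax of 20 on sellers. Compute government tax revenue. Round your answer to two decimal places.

Rewriting supply in inverse form: P = 58 + Q.
Pre-tax equilibrium: 198 - 2.5Q = 58 + Q gives Q* = 40, P* = 98.
With the tax, sellers need 20 more per unit: 198 - 2.5Q = 58 + Q + 20, so Q_t = 34.2857. Buyers pay P_b = 112.2857; sellers receive P_s = P_b - 20 = 92.2857.
Tax revenue = t x Q_t = 20 x 34.2857 = 685.7143.

685.71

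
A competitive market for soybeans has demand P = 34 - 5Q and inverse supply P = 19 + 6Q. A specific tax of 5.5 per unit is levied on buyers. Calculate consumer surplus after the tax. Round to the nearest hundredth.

Pre-tax equilibrium: 34 - 5Q = 19 + 6Q gives Q* = 1.3636, P* = 27.1818.
A tax on buyers shifts demand down by 5.5: (34 - 5.5) - 5Q = 19 + 6Q, so Q_t = 0.8636. Buyers pay P_b = 29.6818; sellers receive P_s = P_b - 5.5 = 24.1818.
Consumer surplus is the triangle under demand above P_b: (1/2)(0.8636)(34 - 29.6818) = 1.8647.

1.86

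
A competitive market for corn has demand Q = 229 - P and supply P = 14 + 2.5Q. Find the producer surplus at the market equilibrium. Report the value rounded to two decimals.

Rewriting demand in inverse form: P = 229 - Q.
Setting demand equal to supply, 215 = 3.5Q, so Q* = 61.4286 and P* = 167.5714.
The supply curve's price intercept is 14, so PS = (1/2)(Q*)(P* - 14) = (1/2)(61.4286)(153.5714) = 4716.8367.

4716.84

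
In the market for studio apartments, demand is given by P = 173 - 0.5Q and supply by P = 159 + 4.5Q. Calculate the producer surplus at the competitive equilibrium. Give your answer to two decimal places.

17.64

Equilibrium: 173 - 0.5Q = 159 + 4.5Q, so Q* = 2.8 and P* = 171.6.
Producer surplus is the triangle above supply below P*: (1/2)(2.8)(171.6 - 159) = (1/2)(2.8)(12.6) = 17.64.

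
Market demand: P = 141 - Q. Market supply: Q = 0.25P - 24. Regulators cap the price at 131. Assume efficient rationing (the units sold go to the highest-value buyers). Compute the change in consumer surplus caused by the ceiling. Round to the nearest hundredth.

Rewriting supply in inverse form: P = 96 + 4Q.
Free-market equilibrium: 141 - Q = 96 + 4Q gives Q* = 9, P* = 132.
At P = 131, sellers supply (131 - 96)/4 = 8.75 while buyers want more, so the quantity traded is 8.75 at price 131.
CS goes from (1/2)(9)(9) = 40.5 to 49.2188 (computed as (141 - 131)(8.75) - (1/2)(1)(8.75)^2), a change of 8.7188.

8.72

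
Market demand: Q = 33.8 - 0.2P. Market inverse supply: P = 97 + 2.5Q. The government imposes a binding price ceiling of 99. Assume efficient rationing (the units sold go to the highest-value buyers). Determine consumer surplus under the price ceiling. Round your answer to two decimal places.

Rewriting demand in inverse form: P = 169 - 5Q.
Free-market equilibrium: 169 - 5Q = 97 + 2.5Q gives Q* = 9.6, P* = 121.
At the ceiling price 99, quantity supplied is (99 - 97)/2.5 = 0.8; supply is the short side, so Q = 0.8 trades at P = 99.
The demand price at Q = 0.8 is 165. CS is the trapezoid between demand and 99 over [0, 0.8]: (1/2)[(169 - 99) + (165 - 99)](0.8) = 54.4.

54.40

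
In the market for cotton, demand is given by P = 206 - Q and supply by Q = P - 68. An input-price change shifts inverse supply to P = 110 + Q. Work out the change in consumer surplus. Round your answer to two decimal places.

Rewriting supply in inverse form: P = 68 + Q.
Initial equilibrium: Q_0 = 69, P_0 = 137; CS_0 = (1/2)(69)(69) = 2380.5, PS_0 = (1/2)(69)(69) = 2380.5.
New equilibrium: 206 - Q = 110 + Q gives Q_1 = 48, P_1 = 158; CS_1 = 1152, PS_1 = 1152.
Change in consumer surplus = 1152 - 2380.5 = -1228.5.

-1228.50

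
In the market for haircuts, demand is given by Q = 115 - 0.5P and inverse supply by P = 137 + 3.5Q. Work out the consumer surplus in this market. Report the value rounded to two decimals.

285.92

Rewriting demand in inverse form: P = 230 - 2Q.
Setting demand equal to supply, 93 = 5.5Q, so Q* = 16.9091 and P* = 196.1818.
CS is the area between the demand curve and P* from 0 to Q*: (1/2)(16.9091)(33.8182) = 285.9174.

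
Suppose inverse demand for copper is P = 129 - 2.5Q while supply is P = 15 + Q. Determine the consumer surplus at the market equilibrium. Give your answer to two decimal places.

1326.12

Equilibrium: 129 - 2.5Q = 15 + Q, so Q* = 32.5714 and P* = 47.5714.
CS is the area between the demand curve and P* from 0 to Q*: (1/2)(32.5714)(81.4286) = 1326.1224.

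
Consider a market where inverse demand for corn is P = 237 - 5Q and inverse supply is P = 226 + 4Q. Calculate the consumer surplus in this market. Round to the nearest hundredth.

Setting demand equal to supply, 11 = 9Q, so Q* = 1.2222 and P* = 230.8889.
The demand choke price is 237, so CS = (1/2)(Q*)(237 - P*) = (1/2)(1.2222)(6.1111) = 3.7346.

3.73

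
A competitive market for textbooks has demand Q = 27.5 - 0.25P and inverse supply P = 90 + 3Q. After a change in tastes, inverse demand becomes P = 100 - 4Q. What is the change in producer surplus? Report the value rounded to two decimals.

-9.18

Rewriting demand in inverse form: P = 110 - 4Q.
Initial equilibrium: Q_0 = 2.8571, P_0 = 98.5714; CS_0 = (1/2)(2.8571)(11.4286) = 16.3265, PS_0 = (1/2)(2.8571)(8.5714) = 12.2449.
New equilibrium: 100 - 4Q = 90 + 3Q gives Q_1 = 1.4286, P_1 = 94.2857; CS_1 = 4.0816, PS_1 = 3.0612.
Change in producer surplus = 3.0612 - 12.2449 = -9.1837.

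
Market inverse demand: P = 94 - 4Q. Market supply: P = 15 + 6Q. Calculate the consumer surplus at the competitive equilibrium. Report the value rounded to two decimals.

Setting demand equal to supply, 79 = 10Q, so Q* = 7.9 and P* = 62.4.
Consumer surplus is the triangle under demand above P*: (1/2)(7.9)(94 - 62.4) = (1/2)(7.9)(31.6) = 124.82.

124.82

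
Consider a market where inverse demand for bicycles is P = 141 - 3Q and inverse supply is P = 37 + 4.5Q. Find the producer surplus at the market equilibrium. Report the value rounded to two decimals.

Set 141 - 3Q = 37 + 4.5Q, which gives 104 = 7.5Q, so Q* = 13.8667 and P* = 141 - 3(13.8667) = 99.4.
Producer surplus is the triangle above supply below P*: (1/2)(13.8667)(99.4 - 37) = (1/2)(13.8667)(62.4) = 432.64.

432.64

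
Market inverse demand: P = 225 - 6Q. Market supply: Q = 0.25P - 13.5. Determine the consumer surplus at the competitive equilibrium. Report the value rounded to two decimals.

Rewriting supply in inverse form: P = 54 + 4Q.
Setting demand equal to supply, 171 = 10Q, so Q* = 17.1 and P* = 122.4.
Consumer surplus is the triangle under demand above P*: (1/2)(17.1)(225 - 122.4) = (1/2)(17.1)(102.6) = 877.23.

877.23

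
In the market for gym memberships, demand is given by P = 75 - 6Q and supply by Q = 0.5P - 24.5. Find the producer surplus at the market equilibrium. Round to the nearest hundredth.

Rewriting supply in inverse form: P = 49 + 2Q.
Setting demand equal to supply, 26 = 8Q, so Q* = 3.25 and P* = 55.5.
Producer surplus is the triangle above supply below P*: (1/2)(3.25)(55.5 - 49) = (1/2)(3.25)(6.5) = 10.5625.

10.56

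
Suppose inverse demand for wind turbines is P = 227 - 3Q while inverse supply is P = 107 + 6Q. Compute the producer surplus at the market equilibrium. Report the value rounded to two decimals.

Setting demand equal to supply, 120 = 9Q, so Q* = 13.3333 and P* = 187.
PS is the area between P* and the supply curve from 0 to Q*: (1/2)(13.3333)(80) = 533.3333.

533.33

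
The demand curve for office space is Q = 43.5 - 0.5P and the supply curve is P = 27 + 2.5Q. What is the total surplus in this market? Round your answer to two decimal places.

400.00

Rewriting demand in inverse form: P = 87 - 2Q.
Set 87 - 2Q = 27 + 2.5Q, which gives 60 = 4.5Q, so Q* = 13.3333 and P* = 87 - 2(13.3333) = 60.3333.
Total surplus is the full triangle between the curves from 0 to Q*: (1/2)(13.3333)(87 - 27) = 400.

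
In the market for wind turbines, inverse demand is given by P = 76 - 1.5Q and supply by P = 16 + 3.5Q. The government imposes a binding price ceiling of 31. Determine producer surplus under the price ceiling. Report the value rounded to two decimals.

Free-market equilibrium: 76 - 1.5Q = 16 + 3.5Q gives Q* = 12, P* = 58.
At the ceiling price 31, quantity supplied is (31 - 16)/3.5 = 4.2857; supply is the short side, so Q = 4.2857 trades at P = 31.
PS is the triangle above supply below 31: (1/2)(4.2857)(31 - 16) = 32.1429.

32.14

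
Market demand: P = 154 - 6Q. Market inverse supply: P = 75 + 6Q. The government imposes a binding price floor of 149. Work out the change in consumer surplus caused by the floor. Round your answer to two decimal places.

-127.94

Without the control, 154 - 6Q = 75 + 6Q so Q* = 6.5833 and P* = 114.5.
At P = 149, buyers demand (154 - 149)/6 = 0.8333 while sellers would supply more, so the quantity traded is 0.8333 at price 149.
CS goes from (1/2)(6.5833)(39.5) = 130.0208 to 2.0833 (computed as (154 - 149)(0.8333) - (1/2)(6)(0.8333)^2), a change of -127.9375.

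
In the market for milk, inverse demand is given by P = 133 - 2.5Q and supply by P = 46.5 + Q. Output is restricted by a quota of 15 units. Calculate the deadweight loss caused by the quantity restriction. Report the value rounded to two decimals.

165.14

Unrestricted equilibrium: Q* = (133 - 46.5)/(2.5 + 1) = 24.7143.
At Q = 15 the demand price is 133 - 2.5(15) = 95.5 and the supply price is 46.5 + (15) = 61.5.
Deadweight loss is the triangle between the curves from 15 to 24.7143: (1/2)(95.5 - 61.5)(24.7143 - 15) = 165.1429.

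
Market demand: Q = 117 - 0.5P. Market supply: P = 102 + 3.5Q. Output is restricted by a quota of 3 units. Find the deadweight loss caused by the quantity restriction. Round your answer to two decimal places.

1212.75

Rewriting demand in inverse form: P = 234 - 2Q.
Without the quota, 234 - 2Q = 102 + 3.5Q gives Q* = 24.
At Q = 3 the demand price is 234 - 2(3) = 228 and the supply price is 102 + 3.5(3) = 112.5.
DWL = (1/2)(gap between curves at 3) x (Q* - 3) = (1/2)(115.5)(21) = 1212.75.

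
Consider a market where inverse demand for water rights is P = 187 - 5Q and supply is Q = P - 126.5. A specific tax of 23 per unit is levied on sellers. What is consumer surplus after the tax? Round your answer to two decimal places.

Rewriting supply in inverse form: P = 126.5 + Q.
Pre-tax equilibrium: 187 - 5Q = 126.5 + Q gives Q* = 10.0833, P* = 136.5833.
With the tax, sellers need 23 more per unit: 187 - 5Q = 126.5 + Q + 23, so Q_t = 6.25. Buyers pay P_b = 155.75; sellers receive P_s = P_b - 23 = 132.75.
Consumer surplus is the triangle under demand above P_b: (1/2)(6.25)(187 - 155.75) = 97.6562.

97.66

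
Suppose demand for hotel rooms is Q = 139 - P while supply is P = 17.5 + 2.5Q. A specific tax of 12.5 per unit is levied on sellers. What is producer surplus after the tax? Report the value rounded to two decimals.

Rewriting demand in inverse form: P = 139 - Q.
Without the tax, 139 - Q = 17.5 + 2.5Q so Q* = 34.7143 and P* = 104.2857.
With the tax, sellers need 12.5 more per unit: 139 - Q = 17.5 + 2.5Q + 12.5, so Q_t = 31.1429. Buyers pay P_b = 107.8571; sellers receive P_s = P_b - 12.5 = 95.3571.
PS = (1/2)(Q_t)(P_s - 17.5) = (1/2)(31.1429)(77.8571) = 1212.3469.

1212.35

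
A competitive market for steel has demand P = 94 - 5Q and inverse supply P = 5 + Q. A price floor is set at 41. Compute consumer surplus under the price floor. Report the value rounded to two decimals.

280.90

Free-market equilibrium: 94 - 5Q = 5 + Q gives Q* = 14.8333, P* = 19.8333.
At the floor price 41, quantity demanded is (94 - 41)/5 = 10.6; demand is the short side, so Q = 10.6 trades at P = 41.
CS is the triangle under demand above 41: (1/2)(10.6)(94 - 41) = 280.9.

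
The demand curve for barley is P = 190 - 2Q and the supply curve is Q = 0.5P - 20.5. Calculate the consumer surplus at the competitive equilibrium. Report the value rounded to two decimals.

Rewriting supply in inverse form: P = 41 + 2Q.
Equilibrium: 190 - 2Q = 41 + 2Q, so Q* = 37.25 and P* = 115.5.
Consumer surplus is the triangle under demand above P*: (1/2)(37.25)(190 - 115.5) = (1/2)(37.25)(74.5) = 1387.5625.

1387.56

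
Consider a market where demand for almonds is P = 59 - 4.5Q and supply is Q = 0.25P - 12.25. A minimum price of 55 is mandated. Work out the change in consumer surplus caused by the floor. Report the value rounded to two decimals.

-1.34

Rewriting supply in inverse form: P = 49 + 4Q.
Free-market equilibrium: 59 - 4.5Q = 49 + 4Q gives Q* = 1.1765, P* = 53.7059.
At the floor price 55, quantity demanded is (59 - 55)/4.5 = 0.8889; demand is the short side, so Q = 0.8889 trades at P = 55.
CS goes from (1/2)(1.1765)(5.2941) = 3.1142 to 1.7778 (computed as (59 - 55)(0.8889) - (1/2)(4.5)(0.8889)^2), a change of -1.3364.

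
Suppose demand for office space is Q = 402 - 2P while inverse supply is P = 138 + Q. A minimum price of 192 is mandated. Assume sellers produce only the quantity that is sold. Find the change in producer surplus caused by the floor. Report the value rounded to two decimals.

-72.00

Rewriting demand in inverse form: P = 201 - 0.5Q.
Free-market equilibrium: 201 - 0.5Q = 138 + Q gives Q* = 42, P* = 180.
At the floor price 192, quantity demanded is (201 - 192)/0.5 = 18; demand is the short side, so Q = 18 trades at P = 192.
PS goes from (1/2)(42)(42) = 882 to 810 (computed as (192 - 138)(18) - (1/2)(1)(18)^2), a change of -72.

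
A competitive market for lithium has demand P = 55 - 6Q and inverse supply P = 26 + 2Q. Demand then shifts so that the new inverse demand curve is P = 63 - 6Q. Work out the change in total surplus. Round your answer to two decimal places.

33.00

Initial equilibrium: Q_0 = 3.625, P_0 = 33.25; CS_0 = (1/2)(3.625)(21.75) = 39.4219, PS_0 = (1/2)(3.625)(7.25) = 13.1406.
New equilibrium: 63 - 6Q = 26 + 2Q gives Q_1 = 4.625, P_1 = 35.25; CS_1 = 64.1719, PS_1 = 21.3906.
Change in total surplus = (64.1719 + 21.3906) - (39.4219 + 13.1406) = 33.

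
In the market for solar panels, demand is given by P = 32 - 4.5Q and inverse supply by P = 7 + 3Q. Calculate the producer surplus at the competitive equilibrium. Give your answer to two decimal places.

Equilibrium: 32 - 4.5Q = 7 + 3Q, so Q* = 3.3333 and P* = 17.
Producer surplus is the triangle above supply below P*: (1/2)(3.3333)(17 - 7) = (1/2)(3.3333)(10) = 16.6667.

16.67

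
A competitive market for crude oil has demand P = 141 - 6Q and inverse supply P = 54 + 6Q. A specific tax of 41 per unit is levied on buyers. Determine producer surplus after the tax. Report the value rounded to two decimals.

Without the tax, 141 - 6Q = 54 + 6Q so Q* = 7.25 and P* = 97.5.
A tax on buyers shifts demand down by 41: (141 - 41) - 6Q = 54 + 6Q, so Q_t = 3.8333. Buyers pay P_b = 118; sellers receive P_s = P_b - 41 = 77.
Producer surplus is the triangle above supply below P_s: (1/2)(3.8333)(77 - 54) = 44.0833.

44.08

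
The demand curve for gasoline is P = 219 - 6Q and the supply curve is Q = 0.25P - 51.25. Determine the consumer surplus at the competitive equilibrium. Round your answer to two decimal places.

5.88

Rewriting supply in inverse form: P = 205 + 4Q.
Equilibrium: 219 - 6Q = 205 + 4Q, so Q* = 1.4 and P* = 210.6.
Consumer surplus is the triangle under demand above P*: (1/2)(1.4)(219 - 210.6) = (1/2)(1.4)(8.4) = 5.88.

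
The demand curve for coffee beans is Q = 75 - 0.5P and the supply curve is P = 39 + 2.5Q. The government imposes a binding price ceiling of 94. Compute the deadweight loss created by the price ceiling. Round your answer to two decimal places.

16.00

Rewriting demand in inverse form: P = 150 - 2Q.
Free-market equilibrium: 150 - 2Q = 39 + 2.5Q gives Q* = 24.6667, P* = 100.6667.
At P = 94, sellers supply (94 - 39)/2.5 = 22 while buyers want more, so the quantity traded is 22 at price 94.
At Q = 22 the demand price is 106 and the supply price is 94. Deadweight loss is the triangle between the curves from 22 to 24.6667: (1/2)(106 - 94)(24.6667 - 22) = 16.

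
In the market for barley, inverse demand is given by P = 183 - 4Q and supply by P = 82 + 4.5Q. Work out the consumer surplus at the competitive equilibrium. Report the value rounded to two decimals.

Equilibrium: 183 - 4Q = 82 + 4.5Q, so Q* = 11.8824 and P* = 135.4706.
CS is the area between the demand curve and P* from 0 to Q*: (1/2)(11.8824)(47.5294) = 282.3806.

282.38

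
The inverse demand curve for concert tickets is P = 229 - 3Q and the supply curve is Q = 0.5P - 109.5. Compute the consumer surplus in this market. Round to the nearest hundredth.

6.00

Rewriting supply in inverse form: P = 219 + 2Q.
Set 229 - 3Q = 219 + 2Q, which gives 10 = 5Q, so Q* = 2 and P* = 229 - 3(2) = 223.
CS is the area between the demand curve and P* from 0 to Q*: (1/2)(2)(6) = 6.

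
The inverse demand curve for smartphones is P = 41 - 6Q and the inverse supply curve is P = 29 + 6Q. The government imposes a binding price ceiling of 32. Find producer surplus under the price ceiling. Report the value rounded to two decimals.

0.75

Free-market equilibrium: 41 - 6Q = 29 + 6Q gives Q* = 1, P* = 35.
At P = 32, sellers supply (32 - 29)/6 = 0.5 while buyers want more, so the quantity traded is 0.5 at price 32.
PS is the triangle above supply below 32: (1/2)(0.5)(32 - 29) = 0.75.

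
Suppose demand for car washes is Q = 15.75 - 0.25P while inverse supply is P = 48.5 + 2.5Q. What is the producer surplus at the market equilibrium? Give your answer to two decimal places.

Rewriting demand in inverse form: P = 63 - 4Q.
Set 63 - 4Q = 48.5 + 2.5Q, which gives 14.5 = 6.5Q, so Q* = 2.2308 and P* = 63 - 4(2.2308) = 54.0769.
The supply curve's price intercept is 48.5, so PS = (1/2)(Q*)(P* - 48.5) = (1/2)(2.2308)(5.5769) = 6.2204.

6.22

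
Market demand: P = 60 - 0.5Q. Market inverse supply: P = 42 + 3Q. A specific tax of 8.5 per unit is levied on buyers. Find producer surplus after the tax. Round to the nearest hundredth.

Without the tax, 60 - 0.5Q = 42 + 3Q so Q* = 5.1429 and P* = 57.4286.
A tax on buyers shifts demand down by 8.5: (60 - 8.5) - 0.5Q = 42 + 3Q, so Q_t = 2.7143. Buyers pay P_b = 58.6429; sellers receive P_s = P_b - 8.5 = 50.1429.
Producer surplus is the triangle above supply below P_s: (1/2)(2.7143)(50.1429 - 42) = 11.051.

11.05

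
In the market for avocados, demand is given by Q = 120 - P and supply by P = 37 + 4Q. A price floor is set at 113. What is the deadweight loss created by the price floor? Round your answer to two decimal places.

230.40

Rewriting demand in inverse form: P = 120 - Q.
Without the control, 120 - Q = 37 + 4Q so Q* = 16.6 and P* = 103.4.
At P = 113, buyers demand (120 - 113)/1 = 7 while sellers would supply more, so the quantity traded is 7 at price 113.
At Q = 7 the demand price is 113 and the supply price is 65. Deadweight loss is the triangle between the curves from 7 to 16.6: (1/2)(113 - 65)(16.6 - 7) = 230.4.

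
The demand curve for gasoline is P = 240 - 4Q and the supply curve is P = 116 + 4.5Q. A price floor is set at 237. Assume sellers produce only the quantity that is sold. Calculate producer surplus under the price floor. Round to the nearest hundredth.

Without the control, 240 - 4Q = 116 + 4.5Q so Q* = 14.5882 and P* = 181.6471.
At the floor price 237, quantity demanded is (240 - 237)/4 = 0.75; demand is the short side, so Q = 0.75 trades at P = 237.
The supply price at Q = 0.75 is 119.375. PS is the trapezoid between 237 and supply over [0, 0.75]: (1/2)[(237 - 116) + (237 - 119.375)](0.75) = 89.4844.

89.48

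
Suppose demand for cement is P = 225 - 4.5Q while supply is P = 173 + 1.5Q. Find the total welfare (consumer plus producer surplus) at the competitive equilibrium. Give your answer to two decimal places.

225.33

Equilibrium: 225 - 4.5Q = 173 + 1.5Q, so Q* = 8.6667 and P* = 186.
Total surplus is the full triangle between the curves from 0 to Q*: (1/2)(8.6667)(225 - 173) = 225.3333.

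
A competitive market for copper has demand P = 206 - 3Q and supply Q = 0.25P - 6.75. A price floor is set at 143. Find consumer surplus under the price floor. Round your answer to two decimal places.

661.50

Rewriting supply in inverse form: P = 27 + 4Q.
Free-market equilibrium: 206 - 3Q = 27 + 4Q gives Q* = 25.5714, P* = 129.2857.
At the floor price 143, quantity demanded is (206 - 143)/3 = 21; demand is the short side, so Q = 21 trades at P = 143.
CS is the triangle under demand above 143: (1/2)(21)(206 - 143) = 661.5.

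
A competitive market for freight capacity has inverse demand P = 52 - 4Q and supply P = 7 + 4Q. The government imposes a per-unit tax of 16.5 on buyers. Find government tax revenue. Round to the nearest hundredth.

58.78

Pre-tax equilibrium: 52 - 4Q = 7 + 4Q gives Q* = 5.625, P* = 29.5.
With the tax, buyers' net willingness to pay falls by 16.5: (52 - 16.5) - 4Q = 7 + 4Q, so Q_t = 3.5625. Buyers pay P_b = 37.75; sellers receive P_s = P_b - 16.5 = 21.25.
Revenue is the tax times quantity traded: 16.5 x 3.5625 = 58.7812.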